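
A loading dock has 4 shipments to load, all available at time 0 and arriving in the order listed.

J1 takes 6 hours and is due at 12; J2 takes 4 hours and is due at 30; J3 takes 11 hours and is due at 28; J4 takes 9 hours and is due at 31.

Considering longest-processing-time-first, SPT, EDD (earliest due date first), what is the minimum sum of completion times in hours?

63

LPT (decreasing processing time): J3 J4 J1 J2.
J3: 0→11
J4: 11→20
J1: 20→26
J2: 26→30
Sum = 11+20+26+30 = 87.
SPT (increasing processing time): J2 J1 J4 J3.
J2: 0→4
J1: 4→10
J4: 10→19
J3: 19→30
Sum = 4+10+19+30 = 63.
EDD (increasing due date): J1 J3 J2 J4.
J1: 0→6
J3: 6→17
J2: 17→21
J4: 21→30
Sum = 6+17+21+30 = 74.
LPT 87, SPT 63, EDD 74 → minimum 63.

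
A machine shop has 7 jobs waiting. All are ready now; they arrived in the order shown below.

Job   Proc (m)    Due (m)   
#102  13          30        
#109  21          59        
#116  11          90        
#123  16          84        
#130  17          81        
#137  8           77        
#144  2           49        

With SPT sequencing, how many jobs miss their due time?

2

SPT (increasing processing time): #144 #137 #116 #102 #123 #130 #109.
#144: 0→2, due 49, tardiness 0
#137: 2→10, due 77, tardiness 0
#116: 10→21, due 90, tardiness 0
#102: 21→34, due 30, tardiness 4
#123: 34→50, due 84, tardiness 0
#130: 50→67, due 81, tardiness 0
#109: 67→88, due 59, tardiness 29
Late jobs: 2.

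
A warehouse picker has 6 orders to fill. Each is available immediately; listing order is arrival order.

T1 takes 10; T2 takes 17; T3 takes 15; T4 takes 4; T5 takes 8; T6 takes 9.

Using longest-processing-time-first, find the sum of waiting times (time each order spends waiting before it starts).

201

LPT (decreasing processing time): T2 T3 T1 T6 T5 T4.
T2: waits 0, runs 0→17
T3: waits 17, runs 17→32
T1: waits 32, runs 32→42
T6: waits 42, runs 42→51
T5: waits 51, runs 51→59
T4: waits 59, runs 59→63
Sum = 0+17+32+42+51+59 = 201.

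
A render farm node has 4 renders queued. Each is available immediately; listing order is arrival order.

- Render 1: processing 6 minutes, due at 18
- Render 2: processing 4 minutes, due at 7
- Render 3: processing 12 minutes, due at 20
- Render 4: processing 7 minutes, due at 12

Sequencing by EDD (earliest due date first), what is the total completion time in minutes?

EDD (increasing due date): Render 2 Render 4 Render 1 Render 3.
Render 2: 0→4
Render 4: 4→11
Render 1: 11→17
Render 3: 17→29
Sum = 4+11+17+29 = 61.

61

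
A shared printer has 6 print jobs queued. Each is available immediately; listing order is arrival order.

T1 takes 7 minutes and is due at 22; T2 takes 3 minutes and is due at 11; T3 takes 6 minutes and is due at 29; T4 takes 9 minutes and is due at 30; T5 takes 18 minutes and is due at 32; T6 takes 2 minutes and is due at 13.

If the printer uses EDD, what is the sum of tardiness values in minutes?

EDD (increasing due date): T2 T6 T1 T3 T4 T5.
T2: 0→3, due 11, tardiness 0
T6: 3→5, due 13, tardiness 0
T1: 5→12, due 22, tardiness 0
T3: 12→18, due 29, tardiness 0
T4: 18→27, due 30, tardiness 0
T5: 27→45, due 32, tardiness 13
Sum = 0+0+0+0+0+13 = 13.

13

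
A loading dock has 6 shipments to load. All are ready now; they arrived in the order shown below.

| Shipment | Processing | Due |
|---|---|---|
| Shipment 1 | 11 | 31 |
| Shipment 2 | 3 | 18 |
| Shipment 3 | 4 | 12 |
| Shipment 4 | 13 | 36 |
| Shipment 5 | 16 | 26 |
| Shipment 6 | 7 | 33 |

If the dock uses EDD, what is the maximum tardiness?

EDD (increasing due date): Shipment 3 Shipment 2 Shipment 5 Shipment 1 Shipment 6 Shipment 4.
Shipment 3: 0→4, due 12, tardiness 0
Shipment 2: 4→7, due 18, tardiness 0
Shipment 5: 7→23, due 26, tardiness 0
Shipment 1: 23→34, due 31, tardiness 3
Shipment 6: 34→41, due 33, tardiness 8
Shipment 4: 41→54, due 36, tardiness 18
Maximum = 18.

18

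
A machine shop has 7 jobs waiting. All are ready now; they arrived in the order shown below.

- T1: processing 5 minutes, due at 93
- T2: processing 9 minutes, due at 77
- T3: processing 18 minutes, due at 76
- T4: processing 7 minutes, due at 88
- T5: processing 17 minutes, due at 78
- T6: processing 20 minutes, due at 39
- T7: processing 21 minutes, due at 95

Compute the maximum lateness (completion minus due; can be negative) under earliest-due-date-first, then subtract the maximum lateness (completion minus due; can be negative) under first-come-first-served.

EDD (increasing due date): T6 T3 T2 T5 T4 T1 T7.
T6: 0→20, due 39, lateness -19
T3: 20→38, due 76, lateness -38
T2: 38→47, due 77, lateness -30
T5: 47→64, due 78, lateness -14
T4: 64→71, due 88, lateness -17
T1: 71→76, due 93, lateness -17
T7: 76→97, due 95, lateness 2
Maximum = 2.
FIFO (arrival order): T1 T2 T3 T4 T5 T6 T7.
T1: 0→5, due 93, lateness -88
T2: 5→14, due 77, lateness -63
T3: 14→32, due 76, lateness -44
T4: 32→39, due 88, lateness -49
T5: 39→56, due 78, lateness -22
T6: 56→76, due 39, lateness 37
T7: 76→97, due 95, lateness 2
Maximum = 37.
Difference = 2 − 37 = -35.

-35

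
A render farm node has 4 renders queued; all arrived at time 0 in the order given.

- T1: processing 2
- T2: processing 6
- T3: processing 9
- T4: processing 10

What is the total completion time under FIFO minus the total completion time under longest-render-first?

-27

FIFO (arrival order): T1 T2 T3 T4.
T1: 0→2
T2: 2→8
T3: 8→17
T4: 17→27
Sum = 2+8+17+27 = 54.
LPT (decreasing processing time): T4 T3 T2 T1.
T4: 0→10
T3: 10→19
T2: 19→25
T1: 25→27
Sum = 10+19+25+27 = 81.
Difference = 54 − 81 = -27.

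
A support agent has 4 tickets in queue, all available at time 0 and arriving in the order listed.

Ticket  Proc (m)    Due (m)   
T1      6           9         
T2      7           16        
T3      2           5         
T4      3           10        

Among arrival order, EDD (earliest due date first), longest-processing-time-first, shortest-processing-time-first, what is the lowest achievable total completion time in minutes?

36

FIFO (arrival order): T1 T2 T3 T4.
T1: 0→6
T2: 6→13
T3: 13→15
T4: 15→18
Sum = 6+13+15+18 = 52.
EDD (increasing due date): T3 T1 T4 T2.
T3: 0→2
T1: 2→8
T4: 8→11
T2: 11→18
Sum = 2+8+11+18 = 39.
LPT (decreasing processing time): T2 T1 T4 T3.
T2: 0→7
T1: 7→13
T4: 13→16
T3: 16→18
Sum = 7+13+16+18 = 54.
SPT (increasing processing time): T3 T4 T1 T2.
T3: 0→2
T4: 2→5
T1: 5→11
T2: 11→18
Sum = 2+5+11+18 = 36.
FIFO 52, EDD 39, LPT 54, SPT 36 → minimum 36.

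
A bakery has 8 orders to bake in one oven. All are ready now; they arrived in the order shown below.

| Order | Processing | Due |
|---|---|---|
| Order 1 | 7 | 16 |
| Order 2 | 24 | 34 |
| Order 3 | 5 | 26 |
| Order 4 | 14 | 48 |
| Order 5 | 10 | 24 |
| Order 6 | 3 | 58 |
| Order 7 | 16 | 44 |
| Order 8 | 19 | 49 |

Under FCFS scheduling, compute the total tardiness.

FIFO (arrival order): Order 1 Order 2 Order 3 Order 4 Order 5 Order 6 Order 7 Order 8.
Order 1: 0→7, due 16, tardiness 0
Order 2: 7→31, due 34, tardiness 0
Order 3: 31→36, due 26, tardiness 10
Order 4: 36→50, due 48, tardiness 2
Order 5: 50→60, due 24, tardiness 36
Order 6: 60→63, due 58, tardiness 5
Order 7: 63→79, due 44, tardiness 35
Order 8: 79→98, due 49, tardiness 49
Sum = 0+0+10+2+36+5+35+49 = 137.

137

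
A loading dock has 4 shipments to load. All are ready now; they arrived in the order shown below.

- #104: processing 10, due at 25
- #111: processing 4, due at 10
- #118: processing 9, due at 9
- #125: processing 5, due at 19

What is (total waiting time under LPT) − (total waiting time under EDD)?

13

LPT (decreasing processing time): #104 #118 #125 #111.
#104: waits 0, runs 0→10
#118: waits 10, runs 10→19
#125: waits 19, runs 19→24
#111: waits 24, runs 24→28
Sum = 0+10+19+24 = 53.
EDD (increasing due date): #118 #111 #125 #104.
#118: waits 0, runs 0→9
#111: waits 9, runs 9→13
#125: waits 13, runs 13→18
#104: waits 18, runs 18→28
Sum = 0+9+13+18 = 40.
Difference = 53 − 40 = 13.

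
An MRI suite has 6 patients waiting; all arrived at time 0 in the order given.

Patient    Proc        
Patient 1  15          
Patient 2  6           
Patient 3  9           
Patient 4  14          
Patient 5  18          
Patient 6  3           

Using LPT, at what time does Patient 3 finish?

LPT (decreasing processing time): Patient 5 Patient 1 Patient 4 Patient 3 Patient 2 Patient 6.
Patient 5: 0→18
Patient 1: 18→33
Patient 4: 33→47
Patient 3: 47→56

56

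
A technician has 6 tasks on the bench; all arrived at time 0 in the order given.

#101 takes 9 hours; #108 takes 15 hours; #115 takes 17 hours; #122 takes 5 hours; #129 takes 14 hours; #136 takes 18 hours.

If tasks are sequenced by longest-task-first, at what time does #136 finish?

LPT (decreasing processing time): #136 #115 #108 #129 #101 #122.
#136: 0→18

18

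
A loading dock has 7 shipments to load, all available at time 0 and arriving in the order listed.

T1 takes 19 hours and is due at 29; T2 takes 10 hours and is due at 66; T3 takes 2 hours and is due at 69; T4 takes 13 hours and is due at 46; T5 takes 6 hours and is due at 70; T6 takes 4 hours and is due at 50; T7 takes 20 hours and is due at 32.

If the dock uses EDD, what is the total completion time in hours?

EDD (increasing due date): T1 T7 T4 T6 T2 T3 T5.
T1: 0→19
T7: 19→39
T4: 39→52
T6: 52→56
T2: 56→66
T3: 66→68
T5: 68→74
Sum = 19+39+52+56+66+68+74 = 374.

374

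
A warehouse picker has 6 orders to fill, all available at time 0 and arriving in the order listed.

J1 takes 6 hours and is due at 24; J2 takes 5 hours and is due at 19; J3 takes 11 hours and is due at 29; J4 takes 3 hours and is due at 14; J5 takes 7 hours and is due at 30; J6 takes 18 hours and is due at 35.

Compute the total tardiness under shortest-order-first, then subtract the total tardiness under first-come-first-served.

-10

SPT (increasing processing time): J4 J2 J1 J5 J3 J6.
J4: 0→3, due 14, tardiness 0
J2: 3→8, due 19, tardiness 0
J1: 8→14, due 24, tardiness 0
J5: 14→21, due 30, tardiness 0
J3: 21→32, due 29, tardiness 3
J6: 32→50, due 35, tardiness 15
Sum = 0+0+0+0+3+15 = 18.
FIFO (arrival order): J1 J2 J3 J4 J5 J6.
J1: 0→6, due 24, tardiness 0
J2: 6→11, due 19, tardiness 0
J3: 11→22, due 29, tardiness 0
J4: 22→25, due 14, tardiness 11
J5: 25→32, due 30, tardiness 2
J6: 32→50, due 35, tardiness 15
Sum = 0+0+0+11+2+15 = 28.
Difference = 18 − 28 = -10.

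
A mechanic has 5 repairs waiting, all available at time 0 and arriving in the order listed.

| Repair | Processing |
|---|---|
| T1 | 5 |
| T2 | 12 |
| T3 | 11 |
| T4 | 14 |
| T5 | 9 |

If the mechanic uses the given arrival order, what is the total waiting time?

92

FIFO (arrival order): T1 T2 T3 T4 T5.
T1: waits 0, runs 0→5
T2: waits 5, runs 5→17
T3: waits 17, runs 17→28
T4: waits 28, runs 28→42
T5: waits 42, runs 42→51
Sum = 0+5+17+28+42 = 92.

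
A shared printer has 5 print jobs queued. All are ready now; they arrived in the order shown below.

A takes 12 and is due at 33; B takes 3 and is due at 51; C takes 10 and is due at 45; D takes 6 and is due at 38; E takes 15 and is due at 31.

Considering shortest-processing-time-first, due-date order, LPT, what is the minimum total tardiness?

0

SPT (increasing processing time): B D C A E.
B: 0→3, due 51, tardiness 0
D: 3→9, due 38, tardiness 0
C: 9→19, due 45, tardiness 0
A: 19→31, due 33, tardiness 0
E: 31→46, due 31, tardiness 15
Sum = 0+0+0+0+15 = 15.
EDD (increasing due date): E A D C B.
E: 0→15, due 31, tardiness 0
A: 15→27, due 33, tardiness 0
D: 27→33, due 38, tardiness 0
C: 33→43, due 45, tardiness 0
B: 43→46, due 51, tardiness 0
Sum = 0+0+0+0+0 = 0.
LPT (decreasing processing time): E A C D B.
E: 0→15, due 31, tardiness 0
A: 15→27, due 33, tardiness 0
C: 27→37, due 45, tardiness 0
D: 37→43, due 38, tardiness 5
B: 43→46, due 51, tardiness 0
Sum = 0+0+0+5+0 = 5.
SPT 15, EDD 0, LPT 5 → minimum 0.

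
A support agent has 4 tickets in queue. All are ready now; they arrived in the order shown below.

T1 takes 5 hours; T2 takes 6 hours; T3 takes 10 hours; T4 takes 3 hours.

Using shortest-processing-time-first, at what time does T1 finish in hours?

SPT (increasing processing time): T4 T1 T2 T3.
T4: 0→3
T1: 3→8

8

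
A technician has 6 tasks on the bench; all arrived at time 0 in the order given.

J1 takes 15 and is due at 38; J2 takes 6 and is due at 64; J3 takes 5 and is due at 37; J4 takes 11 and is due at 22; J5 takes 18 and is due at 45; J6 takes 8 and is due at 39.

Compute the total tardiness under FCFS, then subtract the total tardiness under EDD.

37

FIFO (arrival order): J1 J2 J3 J4 J5 J6.
J1: 0→15, due 38, tardiness 0
J2: 15→21, due 64, tardiness 0
J3: 21→26, due 37, tardiness 0
J4: 26→37, due 22, tardiness 15
J5: 37→55, due 45, tardiness 10
J6: 55→63, due 39, tardiness 24
Sum = 0+0+0+15+10+24 = 49.
EDD (increasing due date): J4 J3 J1 J6 J5 J2.
J4: 0→11, due 22, tardiness 0
J3: 11→16, due 37, tardiness 0
J1: 16→31, due 38, tardiness 0
J6: 31→39, due 39, tardiness 0
J5: 39→57, due 45, tardiness 12
J2: 57→63, due 64, tardiness 0
Sum = 0+0+0+0+12+0 = 12.
Difference = 49 − 12 = 37.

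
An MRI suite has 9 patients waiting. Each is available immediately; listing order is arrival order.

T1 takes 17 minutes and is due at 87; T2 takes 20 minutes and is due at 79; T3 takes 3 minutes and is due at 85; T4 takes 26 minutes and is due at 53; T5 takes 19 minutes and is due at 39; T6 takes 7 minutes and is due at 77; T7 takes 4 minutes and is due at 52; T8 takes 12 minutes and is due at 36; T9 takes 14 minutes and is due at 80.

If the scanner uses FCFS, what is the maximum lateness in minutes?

72

FIFO (arrival order): T1 T2 T3 T4 T5 T6 T7 T8 T9.
T1: 0→17, due 87, lateness -70
T2: 17→37, due 79, lateness -42
T3: 37→40, due 85, lateness -45
T4: 40→66, due 53, lateness 13
T5: 66→85, due 39, lateness 46
T6: 85→92, due 77, lateness 15
T7: 92→96, due 52, lateness 44
T8: 96→108, due 36, lateness 72
T9: 108→122, due 80, lateness 42
Maximum = 72.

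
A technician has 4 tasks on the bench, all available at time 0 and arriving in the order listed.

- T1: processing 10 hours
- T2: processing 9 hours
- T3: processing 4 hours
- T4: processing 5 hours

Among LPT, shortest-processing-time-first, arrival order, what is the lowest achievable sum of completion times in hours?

59

LPT (decreasing processing time): T1 T2 T4 T3.
T1: 0→10
T2: 10→19
T4: 19→24
T3: 24→28
Sum = 10+19+24+28 = 81.
SPT (increasing processing time): T3 T4 T2 T1.
T3: 0→4
T4: 4→9
T2: 9→18
T1: 18→28
Sum = 4+9+18+28 = 59.
FIFO (arrival order): T1 T2 T3 T4.
T1: 0→10
T2: 10→19
T3: 19→23
T4: 23→28
Sum = 10+19+23+28 = 80.
LPT 81, SPT 59, FIFO 80 → minimum 59.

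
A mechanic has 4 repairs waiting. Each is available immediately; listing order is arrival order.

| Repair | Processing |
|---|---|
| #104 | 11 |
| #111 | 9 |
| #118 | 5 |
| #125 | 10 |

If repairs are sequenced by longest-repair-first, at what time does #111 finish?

30

LPT (decreasing processing time): #104 #125 #111 #118.
#104: 0→11
#125: 11→21
#111: 21→30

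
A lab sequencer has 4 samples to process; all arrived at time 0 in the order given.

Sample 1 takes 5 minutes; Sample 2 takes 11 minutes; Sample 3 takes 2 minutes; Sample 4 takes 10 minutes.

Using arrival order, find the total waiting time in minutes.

FIFO (arrival order): Sample 1 Sample 2 Sample 3 Sample 4.
Sample 1: waits 0, runs 0→5
Sample 2: waits 5, runs 5→16
Sample 3: waits 16, runs 16→18
Sample 4: waits 18, runs 18→28
Sum = 0+5+16+18 = 39.

39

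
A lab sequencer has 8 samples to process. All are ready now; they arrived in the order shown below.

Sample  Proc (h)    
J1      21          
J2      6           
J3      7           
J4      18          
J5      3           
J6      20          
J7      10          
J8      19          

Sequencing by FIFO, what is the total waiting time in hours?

349

FIFO (arrival order): J1 J2 J3 J4 J5 J6 J7 J8.
J1: waits 0, runs 0→21
J2: waits 21, runs 21→27
J3: waits 27, runs 27→34
J4: waits 34, runs 34→52
J5: waits 52, runs 52→55
J6: waits 55, runs 55→75
J7: waits 75, runs 75→85
J8: waits 85, runs 85→104
Sum = 0+21+27+34+52+55+75+85 = 349.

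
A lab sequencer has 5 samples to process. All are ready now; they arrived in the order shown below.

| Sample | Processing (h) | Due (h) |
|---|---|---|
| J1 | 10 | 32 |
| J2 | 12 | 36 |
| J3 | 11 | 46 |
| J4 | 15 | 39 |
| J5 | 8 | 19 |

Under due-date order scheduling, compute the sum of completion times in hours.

EDD (increasing due date): J5 J1 J2 J4 J3.
J5: 0→8
J1: 8→18
J2: 18→30
J4: 30→45
J3: 45→56
Sum = 8+18+30+45+56 = 157.

157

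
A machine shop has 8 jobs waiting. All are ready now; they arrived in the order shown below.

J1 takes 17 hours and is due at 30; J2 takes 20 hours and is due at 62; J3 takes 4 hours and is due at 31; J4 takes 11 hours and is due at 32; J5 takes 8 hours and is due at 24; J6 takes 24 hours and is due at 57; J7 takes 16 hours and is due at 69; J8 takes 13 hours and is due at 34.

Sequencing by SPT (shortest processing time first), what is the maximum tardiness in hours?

56

SPT (increasing processing time): J3 J5 J4 J8 J7 J1 J2 J6.
J3: 0→4, due 31, tardiness 0
J5: 4→12, due 24, tardiness 0
J4: 12→23, due 32, tardiness 0
J8: 23→36, due 34, tardiness 2
J7: 36→52, due 69, tardiness 0
J1: 52→69, due 30, tardiness 39
J2: 69→89, due 62, tardiness 27
J6: 89→113, due 57, tardiness 56
Maximum = 56.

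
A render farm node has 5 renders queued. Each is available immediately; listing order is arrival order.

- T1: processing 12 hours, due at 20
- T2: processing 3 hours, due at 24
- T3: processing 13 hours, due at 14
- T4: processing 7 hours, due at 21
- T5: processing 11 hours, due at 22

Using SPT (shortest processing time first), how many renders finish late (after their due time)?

SPT (increasing processing time): T2 T4 T5 T1 T3.
T2: 0→3, due 24, tardiness 0
T4: 3→10, due 21, tardiness 0
T5: 10→21, due 22, tardiness 0
T1: 21→33, due 20, tardiness 13
T3: 33→46, due 14, tardiness 32
Late renders: 2.

2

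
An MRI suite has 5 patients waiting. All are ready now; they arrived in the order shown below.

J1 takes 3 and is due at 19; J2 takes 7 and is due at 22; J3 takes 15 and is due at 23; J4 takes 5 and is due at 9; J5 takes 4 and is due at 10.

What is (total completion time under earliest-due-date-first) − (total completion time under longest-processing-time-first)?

EDD (increasing due date): J4 J5 J1 J2 J3.
J4: 0→5
J5: 5→9
J1: 9→12
J2: 12→19
J3: 19→34
Sum = 5+9+12+19+34 = 79.
LPT (decreasing processing time): J3 J2 J4 J5 J1.
J3: 0→15
J2: 15→22
J4: 22→27
J5: 27→31
J1: 31→34
Sum = 15+22+27+31+34 = 129.
Difference = 79 − 129 = -50.

-50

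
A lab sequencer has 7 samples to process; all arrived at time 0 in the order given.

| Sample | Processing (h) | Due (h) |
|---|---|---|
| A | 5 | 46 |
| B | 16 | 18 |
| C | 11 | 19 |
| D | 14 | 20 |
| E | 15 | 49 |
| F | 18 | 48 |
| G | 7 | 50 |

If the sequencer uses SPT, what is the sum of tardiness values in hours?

112

SPT (increasing processing time): A G C D E B F.
A: 0→5, due 46, tardiness 0
G: 5→12, due 50, tardiness 0
C: 12→23, due 19, tardiness 4
D: 23→37, due 20, tardiness 17
E: 37→52, due 49, tardiness 3
B: 52→68, due 18, tardiness 50
F: 68→86, due 48, tardiness 38
Sum = 0+0+4+17+3+50+38 = 112.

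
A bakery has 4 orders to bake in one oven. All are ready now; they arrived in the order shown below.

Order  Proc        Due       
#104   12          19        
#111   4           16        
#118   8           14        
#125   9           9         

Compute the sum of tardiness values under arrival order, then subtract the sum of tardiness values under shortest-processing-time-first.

8

FIFO (arrival order): #104 #111 #118 #125.
#104: 0→12, due 19, tardiness 0
#111: 12→16, due 16, tardiness 0
#118: 16→24, due 14, tardiness 10
#125: 24→33, due 9, tardiness 24
Sum = 0+0+10+24 = 34.
SPT (increasing processing time): #111 #118 #125 #104.
#111: 0→4, due 16, tardiness 0
#118: 4→12, due 14, tardiness 0
#125: 12→21, due 9, tardiness 12
#104: 21→33, due 19, tardiness 14
Sum = 0+0+12+14 = 26.
Difference = 34 − 26 = 8.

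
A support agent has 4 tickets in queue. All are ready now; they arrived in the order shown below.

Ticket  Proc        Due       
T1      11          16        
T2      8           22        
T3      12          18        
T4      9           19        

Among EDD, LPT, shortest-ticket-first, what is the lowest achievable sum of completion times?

EDD (increasing due date): T1 T3 T4 T2.
T1: 0→11
T3: 11→23
T4: 23→32
T2: 32→40
Sum = 11+23+32+40 = 106.
LPT (decreasing processing time): T3 T1 T4 T2.
T3: 0→12
T1: 12→23
T4: 23→32
T2: 32→40
Sum = 12+23+32+40 = 107.
SPT (increasing processing time): T2 T4 T1 T3.
T2: 0→8
T4: 8→17
T1: 17→28
T3: 28→40
Sum = 8+17+28+40 = 93.
EDD 106, LPT 107, SPT 93 → minimum 93.

93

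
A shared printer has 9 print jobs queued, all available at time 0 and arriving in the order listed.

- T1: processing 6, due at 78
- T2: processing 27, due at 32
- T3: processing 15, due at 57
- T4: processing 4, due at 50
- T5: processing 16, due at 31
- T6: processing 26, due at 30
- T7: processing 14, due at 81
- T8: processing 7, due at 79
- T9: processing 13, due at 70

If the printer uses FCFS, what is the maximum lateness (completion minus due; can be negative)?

64

FIFO (arrival order): T1 T2 T3 T4 T5 T6 T7 T8 T9.
T1: 0→6, due 78, lateness -72
T2: 6→33, due 32, lateness 1
T3: 33→48, due 57, lateness -9
T4: 48→52, due 50, lateness 2
T5: 52→68, due 31, lateness 37
T6: 68→94, due 30, lateness 64
T7: 94→108, due 81, lateness 27
T8: 108→115, due 79, lateness 36
T9: 115→128, due 70, lateness 58
Maximum = 64.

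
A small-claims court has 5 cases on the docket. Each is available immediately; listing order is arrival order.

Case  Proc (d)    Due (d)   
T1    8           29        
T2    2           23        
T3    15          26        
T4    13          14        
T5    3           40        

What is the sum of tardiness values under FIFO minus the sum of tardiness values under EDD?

11

FIFO (arrival order): T1 T2 T3 T4 T5.
T1: 0→8, due 29, tardiness 0
T2: 8→10, due 23, tardiness 0
T3: 10→25, due 26, tardiness 0
T4: 25→38, due 14, tardiness 24
T5: 38→41, due 40, tardiness 1
Sum = 0+0+0+24+1 = 25.
EDD (increasing due date): T4 T2 T3 T1 T5.
T4: 0→13, due 14, tardiness 0
T2: 13→15, due 23, tardiness 0
T3: 15→30, due 26, tardiness 4
T1: 30→38, due 29, tardiness 9
T5: 38→41, due 40, tardiness 1
Sum = 0+0+4+9+1 = 14.
Difference = 25 − 14 = 11.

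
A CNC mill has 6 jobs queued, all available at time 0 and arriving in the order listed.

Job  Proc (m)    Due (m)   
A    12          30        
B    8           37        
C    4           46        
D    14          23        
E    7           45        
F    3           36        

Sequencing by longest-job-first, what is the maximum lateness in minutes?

LPT (decreasing processing time): D A B E C F.
D: 0→14, due 23, lateness -9
A: 14→26, due 30, lateness -4
B: 26→34, due 37, lateness -3
E: 34→41, due 45, lateness -4
C: 41→45, due 46, lateness -1
F: 45→48, due 36, lateness 12
Maximum = 12.

12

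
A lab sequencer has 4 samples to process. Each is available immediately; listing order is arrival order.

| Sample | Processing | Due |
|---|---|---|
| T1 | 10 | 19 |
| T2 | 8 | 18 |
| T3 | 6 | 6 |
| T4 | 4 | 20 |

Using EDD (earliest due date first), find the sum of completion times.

72

EDD (increasing due date): T3 T2 T1 T4.
T3: 0→6
T2: 6→14
T1: 14→24
T4: 24→28
Sum = 6+14+24+28 = 72.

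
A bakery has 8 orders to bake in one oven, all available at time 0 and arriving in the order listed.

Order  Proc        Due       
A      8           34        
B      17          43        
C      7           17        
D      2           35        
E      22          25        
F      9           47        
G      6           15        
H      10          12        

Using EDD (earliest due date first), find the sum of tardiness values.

EDD (increasing due date): H G C E A D B F.
H: 0→10, due 12, tardiness 0
G: 10→16, due 15, tardiness 1
C: 16→23, due 17, tardiness 6
E: 23→45, due 25, tardiness 20
A: 45→53, due 34, tardiness 19
D: 53→55, due 35, tardiness 20
B: 55→72, due 43, tardiness 29
F: 72→81, due 47, tardiness 34
Sum = 0+1+6+20+19+20+29+34 = 129.

129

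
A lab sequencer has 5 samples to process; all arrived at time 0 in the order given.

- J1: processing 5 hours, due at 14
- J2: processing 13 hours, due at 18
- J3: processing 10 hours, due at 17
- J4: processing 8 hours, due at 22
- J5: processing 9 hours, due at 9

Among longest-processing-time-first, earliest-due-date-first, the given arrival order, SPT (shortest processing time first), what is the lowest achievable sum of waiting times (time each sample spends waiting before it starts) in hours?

LPT (decreasing processing time): J2 J3 J5 J4 J1.
J2: waits 0, runs 0→13
J3: waits 13, runs 13→23
J5: waits 23, runs 23→32
J4: waits 32, runs 32→40
J1: waits 40, runs 40→45
Sum = 0+13+23+32+40 = 108.
EDD (increasing due date): J5 J1 J3 J2 J4.
J5: waits 0, runs 0→9
J1: waits 9, runs 9→14
J3: waits 14, runs 14→24
J2: waits 24, runs 24→37
J4: waits 37, runs 37→45
Sum = 0+9+14+24+37 = 84.
FIFO (arrival order): J1 J2 J3 J4 J5.
J1: waits 0, runs 0→5
J2: waits 5, runs 5→18
J3: waits 18, runs 18→28
J4: waits 28, runs 28→36
J5: waits 36, runs 36→45
Sum = 0+5+18+28+36 = 87.
SPT (increasing processing time): J1 J4 J5 J3 J2.
J1: waits 0, runs 0→5
J4: waits 5, runs 5→13
J5: waits 13, runs 13→22
J3: waits 22, runs 22→32
J2: waits 32, runs 32→45
Sum = 0+5+13+22+32 = 72.
LPT 108, EDD 84, FIFO 87, SPT 72 → minimum 72.

72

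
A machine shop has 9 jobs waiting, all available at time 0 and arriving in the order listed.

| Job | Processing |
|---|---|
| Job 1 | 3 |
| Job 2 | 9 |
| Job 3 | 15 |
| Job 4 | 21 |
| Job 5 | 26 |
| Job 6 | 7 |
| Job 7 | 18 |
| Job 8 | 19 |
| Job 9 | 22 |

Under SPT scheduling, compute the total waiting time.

395

SPT (increasing processing time): Job 1 Job 6 Job 2 Job 3 Job 7 Job 8 Job 4 Job 9 Job 5.
Job 1: waits 0, runs 0→3
Job 6: waits 3, runs 3→10
Job 2: waits 10, runs 10→19
Job 3: waits 19, runs 19→34
Job 7: waits 34, runs 34→52
Job 8: waits 52, runs 52→71
Job 4: waits 71, runs 71→92
Job 9: waits 92, runs 92→114
Job 5: waits 114, runs 114→140
Sum = 0+3+10+19+34+52+71+92+114 = 395.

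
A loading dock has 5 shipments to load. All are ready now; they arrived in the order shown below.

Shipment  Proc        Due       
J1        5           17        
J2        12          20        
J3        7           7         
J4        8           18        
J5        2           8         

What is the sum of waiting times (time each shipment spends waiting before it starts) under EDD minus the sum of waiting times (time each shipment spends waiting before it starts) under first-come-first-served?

-26

EDD (increasing due date): J3 J5 J1 J4 J2.
J3: waits 0, runs 0→7
J5: waits 7, runs 7→9
J1: waits 9, runs 9→14
J4: waits 14, runs 14→22
J2: waits 22, runs 22→34
Sum = 0+7+9+14+22 = 52.
FIFO (arrival order): J1 J2 J3 J4 J5.
J1: waits 0, runs 0→5
J2: waits 5, runs 5→17
J3: waits 17, runs 17→24
J4: waits 24, runs 24→32
J5: waits 32, runs 32→34
Sum = 0+5+17+24+32 = 78.
Difference = 52 − 78 = -26.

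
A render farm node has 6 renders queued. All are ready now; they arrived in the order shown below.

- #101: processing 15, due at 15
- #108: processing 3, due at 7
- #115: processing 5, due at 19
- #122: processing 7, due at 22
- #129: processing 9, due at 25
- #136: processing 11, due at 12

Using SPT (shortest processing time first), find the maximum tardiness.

SPT (increasing processing time): #108 #115 #122 #129 #136 #101.
#108: 0→3, due 7, tardiness 0
#115: 3→8, due 19, tardiness 0
#122: 8→15, due 22, tardiness 0
#129: 15→24, due 25, tardiness 0
#136: 24→35, due 12, tardiness 23
#101: 35→50, due 15, tardiness 35
Maximum = 35.

35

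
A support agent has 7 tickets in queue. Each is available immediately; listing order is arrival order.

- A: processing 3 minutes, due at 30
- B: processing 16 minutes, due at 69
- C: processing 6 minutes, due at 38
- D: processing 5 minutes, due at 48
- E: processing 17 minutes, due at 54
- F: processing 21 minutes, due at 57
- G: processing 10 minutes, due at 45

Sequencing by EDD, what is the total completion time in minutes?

236

EDD (increasing due date): A C G D E F B.
A: 0→3
C: 3→9
G: 9→19
D: 19→24
E: 24→41
F: 41→62
B: 62→78
Sum = 3+9+19+24+41+62+78 = 236.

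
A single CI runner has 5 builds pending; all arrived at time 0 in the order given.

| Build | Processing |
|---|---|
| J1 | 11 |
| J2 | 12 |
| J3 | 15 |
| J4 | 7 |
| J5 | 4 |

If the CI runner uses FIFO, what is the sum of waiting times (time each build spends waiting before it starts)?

117

FIFO (arrival order): J1 J2 J3 J4 J5.
J1: waits 0, runs 0→11
J2: waits 11, runs 11→23
J3: waits 23, runs 23→38
J4: waits 38, runs 38→45
J5: waits 45, runs 45→49
Sum = 0+11+23+38+45 = 117.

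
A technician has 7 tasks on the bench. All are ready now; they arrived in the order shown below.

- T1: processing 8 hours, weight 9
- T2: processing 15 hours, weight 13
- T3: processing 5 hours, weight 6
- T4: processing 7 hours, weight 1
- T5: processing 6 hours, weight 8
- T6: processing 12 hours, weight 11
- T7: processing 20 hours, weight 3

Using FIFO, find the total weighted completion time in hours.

1704

FIFO (arrival order): T1 T2 T3 T4 T5 T6 T7.
T1: finishes 8, weight 9, w·C = 72
T2: finishes 23, weight 13, w·C = 299
T3: finishes 28, weight 6, w·C = 168
T4: finishes 35, weight 1, w·C = 35
T5: finishes 41, weight 8, w·C = 328
T6: finishes 53, weight 11, w·C = 583
T7: finishes 73, weight 3, w·C = 219
Sum = 72+299+168+35+328+583+219 = 1704.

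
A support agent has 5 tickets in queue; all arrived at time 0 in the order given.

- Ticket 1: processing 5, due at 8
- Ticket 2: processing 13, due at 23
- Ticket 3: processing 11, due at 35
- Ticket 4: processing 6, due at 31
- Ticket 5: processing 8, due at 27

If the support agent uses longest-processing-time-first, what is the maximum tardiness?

LPT (decreasing processing time): Ticket 2 Ticket 3 Ticket 5 Ticket 4 Ticket 1.
Ticket 2: 0→13, due 23, tardiness 0
Ticket 3: 13→24, due 35, tardiness 0
Ticket 5: 24→32, due 27, tardiness 5
Ticket 4: 32→38, due 31, tardiness 7
Ticket 1: 38→43, due 8, tardiness 35
Maximum = 35.

35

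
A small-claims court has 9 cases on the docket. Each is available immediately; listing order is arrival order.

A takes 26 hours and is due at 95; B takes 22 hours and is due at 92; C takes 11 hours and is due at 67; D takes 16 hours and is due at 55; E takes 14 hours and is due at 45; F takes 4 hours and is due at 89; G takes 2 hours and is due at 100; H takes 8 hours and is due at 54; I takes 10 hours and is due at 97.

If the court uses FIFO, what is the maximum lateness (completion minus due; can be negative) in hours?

49

FIFO (arrival order): A B C D E F G H I.
A: 0→26, due 95, lateness -69
B: 26→48, due 92, lateness -44
C: 48→59, due 67, lateness -8
D: 59→75, due 55, lateness 20
E: 75→89, due 45, lateness 44
F: 89→93, due 89, lateness 4
G: 93→95, due 100, lateness -5
H: 95→103, due 54, lateness 49
I: 103→113, due 97, lateness 16
Maximum = 49.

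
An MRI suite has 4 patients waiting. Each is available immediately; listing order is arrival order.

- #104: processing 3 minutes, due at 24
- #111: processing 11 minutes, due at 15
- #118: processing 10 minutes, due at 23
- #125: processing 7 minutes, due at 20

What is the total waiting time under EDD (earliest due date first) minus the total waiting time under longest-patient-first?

EDD (increasing due date): #111 #125 #118 #104.
#111: waits 0, runs 0→11
#125: waits 11, runs 11→18
#118: waits 18, runs 18→28
#104: waits 28, runs 28→31
Sum = 0+11+18+28 = 57.
LPT (decreasing processing time): #111 #118 #125 #104.
#111: waits 0, runs 0→11
#118: waits 11, runs 11→21
#125: waits 21, runs 21→28
#104: waits 28, runs 28→31
Sum = 0+11+21+28 = 60.
Difference = 57 − 60 = -3.

-3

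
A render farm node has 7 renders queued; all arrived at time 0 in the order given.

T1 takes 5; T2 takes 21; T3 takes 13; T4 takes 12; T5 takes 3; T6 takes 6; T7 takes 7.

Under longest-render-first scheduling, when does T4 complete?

LPT (decreasing processing time): T2 T3 T4 T7 T6 T1 T5.
T2: 0→21
T3: 21→34
T4: 34→46

46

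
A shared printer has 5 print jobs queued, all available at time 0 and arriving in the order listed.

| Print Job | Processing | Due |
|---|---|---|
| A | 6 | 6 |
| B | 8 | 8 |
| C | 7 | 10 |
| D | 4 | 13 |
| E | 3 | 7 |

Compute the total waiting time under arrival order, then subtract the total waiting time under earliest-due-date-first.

FIFO (arrival order): A B C D E.
A: waits 0, runs 0→6
B: waits 6, runs 6→14
C: waits 14, runs 14→21
D: waits 21, runs 21→25
E: waits 25, runs 25→28
Sum = 0+6+14+21+25 = 66.
EDD (increasing due date): A E B C D.
A: waits 0, runs 0→6
E: waits 6, runs 6→9
B: waits 9, runs 9→17
C: waits 17, runs 17→24
D: waits 24, runs 24→28
Sum = 0+6+9+17+24 = 56.
Difference = 66 − 56 = 10.

10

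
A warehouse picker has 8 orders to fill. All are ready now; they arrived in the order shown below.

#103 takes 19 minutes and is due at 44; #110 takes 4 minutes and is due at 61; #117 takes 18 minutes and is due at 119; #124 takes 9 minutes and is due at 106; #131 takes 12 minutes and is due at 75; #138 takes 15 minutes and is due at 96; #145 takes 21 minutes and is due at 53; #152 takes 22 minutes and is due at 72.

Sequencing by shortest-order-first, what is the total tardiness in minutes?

126

SPT (increasing processing time): #110 #124 #131 #138 #117 #103 #145 #152.
#110: 0→4, due 61, tardiness 0
#124: 4→13, due 106, tardiness 0
#131: 13→25, due 75, tardiness 0
#138: 25→40, due 96, tardiness 0
#117: 40→58, due 119, tardiness 0
#103: 58→77, due 44, tardiness 33
#145: 77→98, due 53, tardiness 45
#152: 98→120, due 72, tardiness 48
Sum = 0+0+0+0+0+33+45+48 = 126.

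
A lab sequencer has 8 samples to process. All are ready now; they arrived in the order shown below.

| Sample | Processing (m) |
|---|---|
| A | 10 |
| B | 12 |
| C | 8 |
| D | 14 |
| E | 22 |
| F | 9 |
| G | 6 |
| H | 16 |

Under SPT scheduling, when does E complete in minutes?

97

SPT (increasing processing time): G C F A B D H E.
G: 0→6
C: 6→14
F: 14→23
A: 23→33
B: 33→45
D: 45→59
H: 59→75
E: 75→97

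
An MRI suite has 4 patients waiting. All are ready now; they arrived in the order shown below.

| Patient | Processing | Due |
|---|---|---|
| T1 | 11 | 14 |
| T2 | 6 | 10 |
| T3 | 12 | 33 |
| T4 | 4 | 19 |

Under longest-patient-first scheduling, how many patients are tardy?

3

LPT (decreasing processing time): T3 T1 T2 T4.
T3: 0→12, due 33, tardiness 0
T1: 12→23, due 14, tardiness 9
T2: 23→29, due 10, tardiness 19
T4: 29→33, due 19, tardiness 14
Late patients: 3.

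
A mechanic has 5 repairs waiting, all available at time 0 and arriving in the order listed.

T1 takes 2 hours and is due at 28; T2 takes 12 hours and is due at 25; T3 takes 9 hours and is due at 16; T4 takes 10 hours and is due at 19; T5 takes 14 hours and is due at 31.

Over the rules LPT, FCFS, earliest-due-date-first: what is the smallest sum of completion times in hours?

LPT (decreasing processing time): T5 T2 T4 T3 T1.
T5: 0→14
T2: 14→26
T4: 26→36
T3: 36→45
T1: 45→47
Sum = 14+26+36+45+47 = 168.
FIFO (arrival order): T1 T2 T3 T4 T5.
T1: 0→2
T2: 2→14
T3: 14→23
T4: 23→33
T5: 33→47
Sum = 2+14+23+33+47 = 119.
EDD (increasing due date): T3 T4 T2 T1 T5.
T3: 0→9
T4: 9→19
T2: 19→31
T1: 31→33
T5: 33→47
Sum = 9+19+31+33+47 = 139.
LPT 168, FIFO 119, EDD 139 → minimum 119.

119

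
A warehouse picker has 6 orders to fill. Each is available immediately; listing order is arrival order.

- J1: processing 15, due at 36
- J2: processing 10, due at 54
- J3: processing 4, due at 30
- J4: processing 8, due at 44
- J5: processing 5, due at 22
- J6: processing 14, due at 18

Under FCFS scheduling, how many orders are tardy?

FIFO (arrival order): J1 J2 J3 J4 J5 J6.
J1: 0→15, due 36, tardiness 0
J2: 15→25, due 54, tardiness 0
J3: 25→29, due 30, tardiness 0
J4: 29→37, due 44, tardiness 0
J5: 37→42, due 22, tardiness 20
J6: 42→56, due 18, tardiness 38
Late orders: 2.

2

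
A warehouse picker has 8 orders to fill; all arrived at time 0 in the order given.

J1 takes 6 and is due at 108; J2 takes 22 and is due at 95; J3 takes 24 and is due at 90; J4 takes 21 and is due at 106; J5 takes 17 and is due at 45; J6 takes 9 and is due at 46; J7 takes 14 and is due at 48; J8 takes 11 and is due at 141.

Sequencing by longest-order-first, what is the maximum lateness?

72

LPT (decreasing processing time): J3 J2 J4 J5 J7 J8 J6 J1.
J3: 0→24, due 90, lateness -66
J2: 24→46, due 95, lateness -49
J4: 46→67, due 106, lateness -39
J5: 67→84, due 45, lateness 39
J7: 84→98, due 48, lateness 50
J8: 98→109, due 141, lateness -32
J6: 109→118, due 46, lateness 72
J1: 118→124, due 108, lateness 16
Maximum = 72.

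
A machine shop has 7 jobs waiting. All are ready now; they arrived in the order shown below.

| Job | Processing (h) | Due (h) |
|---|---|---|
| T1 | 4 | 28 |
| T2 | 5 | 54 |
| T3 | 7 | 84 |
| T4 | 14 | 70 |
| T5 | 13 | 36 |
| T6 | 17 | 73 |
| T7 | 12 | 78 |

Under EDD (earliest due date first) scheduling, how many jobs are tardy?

0

EDD (increasing due date): T1 T5 T2 T4 T6 T7 T3.
T1: 0→4, due 28, tardiness 0
T5: 4→17, due 36, tardiness 0
T2: 17→22, due 54, tardiness 0
T4: 22→36, due 70, tardiness 0
T6: 36→53, due 73, tardiness 0
T7: 53→65, due 78, tardiness 0
T3: 65→72, due 84, tardiness 0
Late jobs: 0.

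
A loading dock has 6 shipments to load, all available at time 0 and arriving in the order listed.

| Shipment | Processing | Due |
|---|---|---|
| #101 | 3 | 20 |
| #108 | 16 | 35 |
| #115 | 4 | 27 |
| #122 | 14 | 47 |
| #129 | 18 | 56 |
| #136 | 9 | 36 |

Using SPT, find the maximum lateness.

SPT (increasing processing time): #101 #115 #136 #122 #108 #129.
#101: 0→3, due 20, lateness -17
#115: 3→7, due 27, lateness -20
#136: 7→16, due 36, lateness -20
#122: 16→30, due 47, lateness -17
#108: 30→46, due 35, lateness 11
#129: 46→64, due 56, lateness 8
Maximum = 11.

11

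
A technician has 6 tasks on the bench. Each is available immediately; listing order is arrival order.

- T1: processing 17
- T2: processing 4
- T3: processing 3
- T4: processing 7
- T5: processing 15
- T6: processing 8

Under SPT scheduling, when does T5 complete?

SPT (increasing processing time): T3 T2 T4 T6 T5 T1.
T3: 0→3
T2: 3→7
T4: 7→14
T6: 14→22
T5: 22→37

37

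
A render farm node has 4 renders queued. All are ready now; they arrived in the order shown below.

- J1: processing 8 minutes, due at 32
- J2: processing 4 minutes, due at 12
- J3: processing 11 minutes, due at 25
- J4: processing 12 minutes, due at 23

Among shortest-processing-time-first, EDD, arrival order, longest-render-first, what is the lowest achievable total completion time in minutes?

74

SPT (increasing processing time): J2 J1 J3 J4.
J2: 0→4
J1: 4→12
J3: 12→23
J4: 23→35
Sum = 4+12+23+35 = 74.
EDD (increasing due date): J2 J4 J3 J1.
J2: 0→4
J4: 4→16
J3: 16→27
J1: 27→35
Sum = 4+16+27+35 = 82.
FIFO (arrival order): J1 J2 J3 J4.
J1: 0→8
J2: 8→12
J3: 12→23
J4: 23→35
Sum = 8+12+23+35 = 78.
LPT (decreasing processing time): J4 J3 J1 J2.
J4: 0→12
J3: 12→23
J1: 23→31
J2: 31→35
Sum = 12+23+31+35 = 101.
SPT 74, EDD 82, FIFO 78, LPT 101 → minimum 74.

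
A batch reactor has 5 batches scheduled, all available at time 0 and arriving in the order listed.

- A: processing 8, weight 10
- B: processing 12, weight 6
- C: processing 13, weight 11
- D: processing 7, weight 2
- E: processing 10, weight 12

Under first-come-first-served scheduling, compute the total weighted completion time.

FIFO (arrival order): A B C D E.
A: finishes 8, weight 10, w·C = 80
B: finishes 20, weight 6, w·C = 120
C: finishes 33, weight 11, w·C = 363
D: finishes 40, weight 2, w·C = 80
E: finishes 50, weight 12, w·C = 600
Sum = 80+120+363+80+600 = 1243.

1243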